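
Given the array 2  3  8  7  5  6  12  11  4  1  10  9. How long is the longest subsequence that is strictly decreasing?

5

Negate each value so 'decreasing' becomes 'increasing', then run patience tails on the negated sequence:
-2 → extends → [-2]
-3 → replaces -2 → [-3]
-8 → replaces -3 → [-8]
-7 → extends → [-8, -7]
-5 → extends → [-8, -7, -5]
-6 → replaces -5 → [-8, -7, -6]
-12 → replaces -8 → [-12, -7, -6]
-11 → replaces -7 → [-12, -11, -6]
-4 → extends → [-12, -11, -6, -4]
-1 → extends → [-12, -11, -6, -4, -1]
-10 → replaces -6 → [-12, -11, -10, -4, -1]
-9 → replaces -4 → [-12, -11, -10, -9, -1]
Five tails, so the longest strictly decreasing subsequence of the original has length 5.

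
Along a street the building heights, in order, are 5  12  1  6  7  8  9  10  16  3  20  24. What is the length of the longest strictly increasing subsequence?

Track the smallest tail for each achievable length (strict):
5 → extends → [5]
12 → extends → [5, 12]
1 → replaces 5 → [1, 12]
6 → replaces 12 → [1, 6]
7 → extends → [1, 6, 7]
8 → extends → [1, 6, 7, 8]
9 → extends → [1, 6, 7, 8, 9]
10 → extends → [1, 6, 7, 8, 9, 10]
16 → extends → [1, 6, 7, 8, 9, 10, 16]
3 → replaces 6 → [1, 3, 7, 8, 9, 10, 16]
20 → extends → [1, 3, 7, 8, 9, 10, 16, 20]
24 → extends → [1, 3, 7, 8, 9, 10, 16, 20, 24]
Nine tails, so the longest strictly increasing subsequence has length 9 (e.g. 5, 6, 7, 8, 9, 10, 16, 20, 24).

9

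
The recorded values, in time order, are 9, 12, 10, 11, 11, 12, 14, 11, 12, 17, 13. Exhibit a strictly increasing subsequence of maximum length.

Patience tails give the LIS length; then backtrack through the dp parents:
9 → extends → [9]
12 → extends → [9, 12]
10 → replaces 12 → [9, 10]
11 → extends → [9, 10, 11]
11 → already a tail → [9, 10, 11]
12 → extends → [9, 10, 11, 12]
14 → extends → [9, 10, 11, 12, 14]
11 → already a tail → [9, 10, 11, 12, 14]
12 → already a tail → [9, 10, 11, 12, 14]
17 → extends → [9, 10, 11, 12, 14, 17]
13 → replaces 14 → [9, 10, 11, 12, 13, 17]
Length 6; one witness is 9, 10, 11, 12, 14, 17.

9, 10, 11, 12, 14, 17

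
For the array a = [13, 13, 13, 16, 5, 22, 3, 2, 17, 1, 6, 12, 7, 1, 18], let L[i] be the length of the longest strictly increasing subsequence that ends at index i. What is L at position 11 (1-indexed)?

dp[i] = 1 + max{dp[j] : j<i, a[j]<a[i]} (or 1 if no such j):
i:      1  2  3  4  5  6  7  8  9 10 11 12 13 14 15
a[i]:  13 13 13 16  5 22  3  2 17  1  6 12  7  1 18
dp:     1  1  1  2  1  3  1  1  3  1  2  3  3  1  4
At index 11 the value is 2.

2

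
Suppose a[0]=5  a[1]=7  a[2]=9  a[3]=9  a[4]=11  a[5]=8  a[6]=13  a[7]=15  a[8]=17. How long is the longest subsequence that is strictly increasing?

Track the smallest tail for each achievable length (strict):
5 → extends → [5]
7 → extends → [5, 7]
9 → extends → [5, 7, 9]
9 → already a tail → [5, 7, 9]
11 → extends → [5, 7, 9, 11]
8 → replaces 9 → [5, 7, 8, 11]
13 → extends → [5, 7, 8, 11, 13]
15 → extends → [5, 7, 8, 11, 13, 15]
17 → extends → [5, 7, 8, 11, 13, 15, 17]
Seven tails, so the longest strictly increasing subsequence has length 7 (e.g. 5, 7, 9, 11, 13, 15, 17).

7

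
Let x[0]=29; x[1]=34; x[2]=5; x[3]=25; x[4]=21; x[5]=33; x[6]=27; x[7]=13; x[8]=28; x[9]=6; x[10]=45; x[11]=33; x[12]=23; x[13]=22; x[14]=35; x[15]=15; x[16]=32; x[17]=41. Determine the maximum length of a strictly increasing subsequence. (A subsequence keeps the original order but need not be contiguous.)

7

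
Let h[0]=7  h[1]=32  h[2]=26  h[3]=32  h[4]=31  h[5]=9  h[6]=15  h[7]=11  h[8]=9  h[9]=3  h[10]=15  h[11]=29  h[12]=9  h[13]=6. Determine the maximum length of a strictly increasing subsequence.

Track the smallest tail for each achievable length (strict):
7 → extends → [7]
32 → extends → [7, 32]
26 → replaces 32 → [7, 26]
32 → extends → [7, 26, 32]
31 → replaces 32 → [7, 26, 31]
9 → replaces 26 → [7, 9, 31]
15 → replaces 31 → [7, 9, 15]
11 → replaces 15 → [7, 9, 11]
9 → already a tail → [7, 9, 11]
3 → replaces 7 → [3, 9, 11]
15 → extends → [3, 9, 11, 15]
29 → extends → [3, 9, 11, 15, 29]
9 → already a tail → [3, 9, 11, 15, 29]
6 → replaces 9 → [3, 6, 11, 15, 29]
Five tails, so the longest strictly increasing subsequence has length 5 (e.g. 7, 9, 11, 15, 29).

5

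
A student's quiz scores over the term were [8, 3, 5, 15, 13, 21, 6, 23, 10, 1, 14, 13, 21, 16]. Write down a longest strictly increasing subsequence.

Patience tails give the LIS length; then backtrack through the dp parents:
8 → extends → [8]
3 → replaces 8 → [3]
5 → extends → [3, 5]
15 → extends → [3, 5, 15]
13 → replaces 15 → [3, 5, 13]
21 → extends → [3, 5, 13, 21]
6 → replaces 13 → [3, 5, 6, 21]
23 → extends → [3, 5, 6, 21, 23]
10 → replaces 21 → [3, 5, 6, 10, 23]
1 → replaces 3 → [1, 5, 6, 10, 23]
14 → replaces 23 → [1, 5, 6, 10, 14]
13 → replaces 14 → [1, 5, 6, 10, 13]
21 → extends → [1, 5, 6, 10, 13, 21]
16 → replaces 21 → [1, 5, 6, 10, 13, 16]
Length 6; one witness is 3, 5, 6, 10, 14, 21.

3, 5, 6, 10, 14, 21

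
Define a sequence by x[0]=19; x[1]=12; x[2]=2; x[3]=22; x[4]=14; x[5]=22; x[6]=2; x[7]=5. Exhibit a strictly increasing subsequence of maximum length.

Patience tails give the LIS length; then backtrack through the dp parents:
19 → extends → [19]
12 → replaces 19 → [12]
2 → replaces 12 → [2]
22 → extends → [2, 22]
14 → replaces 22 → [2, 14]
22 → extends → [2, 14, 22]
2 → already a tail → [2, 14, 22]
5 → replaces 14 → [2, 5, 22]
Length 3; one witness is 12, 14, 22.

12, 14, 22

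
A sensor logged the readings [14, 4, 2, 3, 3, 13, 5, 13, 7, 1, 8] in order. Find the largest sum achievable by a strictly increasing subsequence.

25

Let S[i] be the best sum of a strictly increasing subsequence ending at i:
i:      1  2  3  4  5  6  7  8  9 10 11
a[i]:  14  4  2  3  3 13  5 13  7  1  8
S:     14  4  2  5  5 18 10 23 17  1 25
Maximum is 25 (e.g. 2 + 3 + 5 + 7 + 8).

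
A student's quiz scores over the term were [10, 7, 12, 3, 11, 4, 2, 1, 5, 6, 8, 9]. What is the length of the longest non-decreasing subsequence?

6

Let dp[i] be the length of the longest such subsequence ending at index i:
i:      1  2  3  4  5  6  7  8  9 10 11 12
a[i]:  10  7 12  3 11  4  2  1  5  6  8  9
dp:     1  1  2  1  2  2  1  1  3  4  5  6
Maximum dp value is 6.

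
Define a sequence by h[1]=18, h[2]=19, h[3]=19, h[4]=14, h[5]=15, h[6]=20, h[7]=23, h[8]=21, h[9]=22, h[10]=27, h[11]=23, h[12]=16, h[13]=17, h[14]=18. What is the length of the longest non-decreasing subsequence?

7

Track the smallest tail for each achievable length (allowing ties):
18 → extends → [18]
19 → extends → [18, 19]
19 → extends → [18, 19, 19]
14 → replaces 18 → [14, 19, 19]
15 → replaces 19 → [14, 15, 19]
20 → extends → [14, 15, 19, 20]
23 → extends → [14, 15, 19, 20, 23]
21 → replaces 23 → [14, 15, 19, 20, 21]
22 → extends → [14, 15, 19, 20, 21, 22]
27 → extends → [14, 15, 19, 20, 21, 22, 27]
23 → replaces 27 → [14, 15, 19, 20, 21, 22, 23]
16 → replaces 19 → [14, 15, 16, 20, 21, 22, 23]
17 → replaces 20 → [14, 15, 16, 17, 21, 22, 23]
18 → replaces 21 → [14, 15, 16, 17, 18, 22, 23]
Seven tails, so the longest non-decreasing subsequence has length 7 (e.g. 18, 19, 19, 20, 21, 22, 27).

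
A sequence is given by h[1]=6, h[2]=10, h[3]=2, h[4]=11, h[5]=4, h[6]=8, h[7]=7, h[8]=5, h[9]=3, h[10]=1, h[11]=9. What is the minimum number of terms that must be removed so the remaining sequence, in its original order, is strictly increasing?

Fewest deletions = n − (longest strictly increasing subsequence).
i:      1  2  3  4  5  6  7  8  9 10 11
h[i]:   6 10  2 11  4  8  7  5  3  1  9
dp:     1  2  1  3  2  3  3  3  2  1  4
max dp = 4, so deletions = 11 − 4 = 7.

7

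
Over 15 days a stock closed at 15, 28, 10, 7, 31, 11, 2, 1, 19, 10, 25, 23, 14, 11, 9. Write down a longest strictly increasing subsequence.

Patience tails give the LIS length; then backtrack through the dp parents:
15 → extends → [15]
28 → extends → [15, 28]
10 → replaces 15 → [10, 28]
7 → replaces 10 → [7, 28]
31 → extends → [7, 28, 31]
11 → replaces 28 → [7, 11, 31]
2 → replaces 7 → [2, 11, 31]
1 → replaces 2 → [1, 11, 31]
19 → replaces 31 → [1, 11, 19]
10 → replaces 11 → [1, 10, 19]
25 → extends → [1, 10, 19, 25]
23 → replaces 25 → [1, 10, 19, 23]
14 → replaces 19 → [1, 10, 14, 23]
11 → replaces 14 → [1, 10, 11, 23]
9 → replaces 10 → [1, 9, 11, 23]
Length 4; one witness is 10, 11, 19, 25.

10, 11, 19, 25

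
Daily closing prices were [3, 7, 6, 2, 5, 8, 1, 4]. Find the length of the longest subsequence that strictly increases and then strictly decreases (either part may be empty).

inc[i] = longest strictly increasing subsequence ending at i; dec[i] = longest strictly decreasing subsequence starting at i:
i:     1 2 3 4 5 6 7 8
a[i]:  3 7 6 2 5 8 1 4
inc:   1 2 2 1 2 3 1 2
dec:   3 4 3 2 2 2 1 1
Best peak at i=2 (value 7): inc=2, dec=4, length 2+4−1 = 5.

5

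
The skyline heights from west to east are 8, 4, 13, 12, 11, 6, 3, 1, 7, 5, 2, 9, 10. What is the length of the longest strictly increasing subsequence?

5

Track the smallest tail for each achievable length (strict):
8 → extends → [8]
4 → replaces 8 → [4]
13 → extends → [4, 13]
12 → replaces 13 → [4, 12]
11 → replaces 12 → [4, 11]
6 → replaces 11 → [4, 6]
3 → replaces 4 → [3, 6]
1 → replaces 3 → [1, 6]
7 → extends → [1, 6, 7]
5 → replaces 6 → [1, 5, 7]
2 → replaces 5 → [1, 2, 7]
9 → extends → [1, 2, 7, 9]
10 → extends → [1, 2, 7, 9, 10]
Five tails, so the longest strictly increasing subsequence has length 5 (e.g. 4, 6, 7, 9, 10).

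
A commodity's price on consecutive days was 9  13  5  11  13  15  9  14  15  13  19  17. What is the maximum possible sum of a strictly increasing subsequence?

Let S[i] be the best sum of a strictly increasing subsequence ending at i:
i:      1  2  3  4  5  6  7  8  9 10 11 12
a[i]:   9 13  5 11 13 15  9 14 15 13 19 17
S:      9 22  5 20 33 48 14 47 62 33 81 79
Maximum is 81 (e.g. 9 + 11 + 13 + 14 + 15 + 19).

81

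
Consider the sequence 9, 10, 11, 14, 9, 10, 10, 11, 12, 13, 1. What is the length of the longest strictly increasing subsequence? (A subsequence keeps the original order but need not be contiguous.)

Let dp[i] be the length of the longest such subsequence ending at index i:
i:      1  2  3  4  5  6  7  8  9 10 11
a[i]:   9 10 11 14  9 10 10 11 12 13  1
dp:     1  2  3  4  1  2  2  3  4  5  1
Maximum dp value is 5.

5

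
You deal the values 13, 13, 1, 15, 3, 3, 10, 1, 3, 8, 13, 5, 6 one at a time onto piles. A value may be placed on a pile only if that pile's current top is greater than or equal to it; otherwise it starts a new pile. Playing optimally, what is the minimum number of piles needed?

Place each on the leftmost legal pile:
13 → new pile 1 (tops now [13])
13 → pile 1 (tops now [13])
1 → pile 1 (tops now [1])
15 → new pile 2 (tops now [1, 15])
3 → pile 2 (tops now [1, 3])
3 → pile 2 (tops now [1, 3])
10 → new pile 3 (tops now [1, 3, 10])
1 → pile 1 (tops now [1, 3, 10])
3 → pile 2 (tops now [1, 3, 10])
8 → pile 3 (tops now [1, 3, 8])
13 → new pile 4 (tops now [1, 3, 8, 13])
5 → pile 3 (tops now [1, 3, 5, 13])
6 → pile 4 (tops now [1, 3, 5, 6])
Four piles.

4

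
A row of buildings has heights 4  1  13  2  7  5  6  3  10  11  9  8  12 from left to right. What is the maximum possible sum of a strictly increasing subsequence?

48

Let S[i] be the best sum of a strictly increasing subsequence ending at i:
i:      1  2  3  4  5  6  7  8  9 10 11 12 13
a[i]:   4  1 13  2  7  5  6  3 10 11  9  8 12
S:      4  1 17  3 11  9 15  6 25 36 24 23 48
Maximum is 48 (e.g. 4 + 5 + 6 + 10 + 11 + 12).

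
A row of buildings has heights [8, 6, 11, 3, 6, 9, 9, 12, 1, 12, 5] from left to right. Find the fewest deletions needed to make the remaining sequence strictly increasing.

Fewest deletions = n − (longest strictly increasing subsequence).
i:      1  2  3  4  5  6  7  8  9 10 11
a[i]:   8  6 11  3  6  9  9 12  1 12  5
dp:     1  1  2  1  2  3  3  4  1  4  2
max dp = 4, so deletions = 11 − 4 = 7.

7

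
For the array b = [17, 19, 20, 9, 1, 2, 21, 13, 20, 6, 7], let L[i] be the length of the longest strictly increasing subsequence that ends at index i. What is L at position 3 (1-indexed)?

3

dp[i] = 1 + max{dp[j] : j<i, b[j]<b[i]} (or 1 if no such j):
i:      1  2  3  4  5  6  7  8  9 10 11
b[i]:  17 19 20  9  1  2 21 13 20  6  7
dp:     1  2  3  1  1  2  4  3  4  3  4
At index 3 the value is 3.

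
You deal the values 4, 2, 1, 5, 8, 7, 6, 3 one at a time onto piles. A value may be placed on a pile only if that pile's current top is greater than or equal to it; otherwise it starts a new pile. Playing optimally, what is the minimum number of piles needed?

3

Place each on the leftmost legal pile:
4 → new pile 1 (tops now [4])
2 → pile 1 (tops now [2])
1 → pile 1 (tops now [1])
5 → new pile 2 (tops now [1, 5])
8 → new pile 3 (tops now [1, 5, 8])
7 → pile 3 (tops now [1, 5, 7])
6 → pile 3 (tops now [1, 5, 6])
3 → pile 2 (tops now [1, 3, 6])
Three piles.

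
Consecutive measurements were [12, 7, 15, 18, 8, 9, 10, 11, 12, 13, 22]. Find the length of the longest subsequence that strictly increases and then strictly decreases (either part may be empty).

8

inc[i] = longest strictly increasing subsequence ending at i; dec[i] = longest strictly decreasing subsequence starting at i:
i:      1  2  3  4  5  6  7  8  9 10 11
a[i]:  12  7 15 18  8  9 10 11 12 13 22
inc:    1  1  2  3  2  3  4  5  6  7  8
dec:    2  1  2  2  1  1  1  1  1  1  1
Best peak at i=11 (value 22): inc=8, dec=1, length 8+1−1 = 8.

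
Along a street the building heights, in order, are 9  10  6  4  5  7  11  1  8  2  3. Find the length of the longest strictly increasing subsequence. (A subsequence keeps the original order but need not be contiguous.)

Track the smallest tail for each achievable length (strict):
9 → extends → [9]
10 → extends → [9, 10]
6 → replaces 9 → [6, 10]
4 → replaces 6 → [4, 10]
5 → replaces 10 → [4, 5]
7 → extends → [4, 5, 7]
11 → extends → [4, 5, 7, 11]
1 → replaces 4 → [1, 5, 7, 11]
8 → replaces 11 → [1, 5, 7, 8]
2 → replaces 5 → [1, 2, 7, 8]
3 → replaces 7 → [1, 2, 3, 8]
Four tails, so the longest strictly increasing subsequence has length 4 (e.g. 4, 5, 7, 11).

4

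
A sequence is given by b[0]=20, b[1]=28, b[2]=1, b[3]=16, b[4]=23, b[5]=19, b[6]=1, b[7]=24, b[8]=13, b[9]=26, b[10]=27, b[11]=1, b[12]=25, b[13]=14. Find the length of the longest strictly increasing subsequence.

Track the smallest tail for each achievable length (strict):
20 → extends → [20]
28 → extends → [20, 28]
1 → replaces 20 → [1, 28]
16 → replaces 28 → [1, 16]
23 → extends → [1, 16, 23]
19 → replaces 23 → [1, 16, 19]
1 → already a tail → [1, 16, 19]
24 → extends → [1, 16, 19, 24]
13 → replaces 16 → [1, 13, 19, 24]
26 → extends → [1, 13, 19, 24, 26]
27 → extends → [1, 13, 19, 24, 26, 27]
1 → already a tail → [1, 13, 19, 24, 26, 27]
25 → replaces 26 → [1, 13, 19, 24, 25, 27]
14 → replaces 19 → [1, 13, 14, 24, 25, 27]
Six tails, so the longest strictly increasing subsequence has length 6 (e.g. 1, 16, 23, 24, 26, 27).

6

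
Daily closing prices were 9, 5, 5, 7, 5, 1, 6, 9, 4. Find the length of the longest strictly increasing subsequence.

Track the smallest tail for each achievable length (strict):
9 → extends → [9]
5 → replaces 9 → [5]
5 → already a tail → [5]
7 → extends → [5, 7]
5 → already a tail → [5, 7]
1 → replaces 5 → [1, 7]
6 → replaces 7 → [1, 6]
9 → extends → [1, 6, 9]
4 → replaces 6 → [1, 4, 9]
Three tails, so the longest strictly increasing subsequence has length 3 (e.g. 5, 7, 9).

3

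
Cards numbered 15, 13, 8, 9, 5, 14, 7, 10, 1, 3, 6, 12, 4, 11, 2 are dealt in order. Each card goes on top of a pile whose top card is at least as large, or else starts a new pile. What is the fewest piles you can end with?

Place each on the leftmost legal pile:
15 → new pile 1 (tops now [15])
13 → pile 1 (tops now [13])
8 → pile 1 (tops now [8])
9 → new pile 2 (tops now [8, 9])
5 → pile 1 (tops now [5, 9])
14 → new pile 3 (tops now [5, 9, 14])
7 → pile 2 (tops now [5, 7, 14])
10 → pile 3 (tops now [5, 7, 10])
1 → pile 1 (tops now [1, 7, 10])
3 → pile 2 (tops now [1, 3, 10])
6 → pile 3 (tops now [1, 3, 6])
12 → new pile 4 (tops now [1, 3, 6, 12])
4 → pile 3 (tops now [1, 3, 4, 12])
11 → pile 4 (tops now [1, 3, 4, 11])
2 → pile 2 (tops now [1, 2, 4, 11])
Four piles.

4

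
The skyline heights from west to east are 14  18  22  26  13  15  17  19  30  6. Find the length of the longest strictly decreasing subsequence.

Let dp[i] be the longest strictly decreasing subsequence ending at i:
i:      1  2  3  4  5  6  7  8  9 10
a[i]:  14 18 22 26 13 15 17 19 30  6
dp:     1  1  1  1  2  2  2  2  1  3
Maximum is 3.

3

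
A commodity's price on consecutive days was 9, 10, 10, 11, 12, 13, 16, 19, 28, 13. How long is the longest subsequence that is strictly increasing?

8

Track the smallest tail for each achievable length (strict):
9 → extends → [9]
10 → extends → [9, 10]
10 → already a tail → [9, 10]
11 → extends → [9, 10, 11]
12 → extends → [9, 10, 11, 12]
13 → extends → [9, 10, 11, 12, 13]
16 → extends → [9, 10, 11, 12, 13, 16]
19 → extends → [9, 10, 11, 12, 13, 16, 19]
28 → extends → [9, 10, 11, 12, 13, 16, 19, 28]
13 → already a tail → [9, 10, 11, 12, 13, 16, 19, 28]
Eight tails, so the longest strictly increasing subsequence has length 8 (e.g. 9, 10, 11, 12, 13, 16, 19, 28).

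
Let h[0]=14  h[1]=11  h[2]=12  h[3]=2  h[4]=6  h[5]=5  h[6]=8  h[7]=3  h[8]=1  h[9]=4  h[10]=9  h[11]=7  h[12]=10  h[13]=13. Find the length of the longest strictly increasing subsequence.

6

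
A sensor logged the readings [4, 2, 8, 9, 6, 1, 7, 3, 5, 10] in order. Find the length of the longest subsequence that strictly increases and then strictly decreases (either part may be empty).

5

inc[i] = longest strictly increasing subsequence ending at i; dec[i] = longest strictly decreasing subsequence starting at i:
i:      1  2  3  4  5  6  7  8  9 10
a[i]:   4  2  8  9  6  1  7  3  5 10
inc:    1  1  2  3  2  1  3  2  3  4
dec:    3  2  3  3  2  1  2  1  1  1
Best peak at i=4 (value 9): inc=3, dec=3, length 3+3−1 = 5.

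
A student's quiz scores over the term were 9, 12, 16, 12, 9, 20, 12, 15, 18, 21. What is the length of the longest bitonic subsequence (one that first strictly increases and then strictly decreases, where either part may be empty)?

5

inc[i] = longest strictly increasing subsequence ending at i; dec[i] = longest strictly decreasing subsequence starting at i:
i:      1  2  3  4  5  6  7  8  9 10
a[i]:   9 12 16 12  9 20 12 15 18 21
inc:    1  2  3  2  1  4  2  3  4  5
dec:    1  2  3  2  1  2  1  1  1  1
Best peak at i=3 (value 16): inc=3, dec=3, length 3+3−1 = 5.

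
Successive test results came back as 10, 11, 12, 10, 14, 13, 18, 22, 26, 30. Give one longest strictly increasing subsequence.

10, 11, 12, 14, 18, 22, 26, 30

Patience tails give the LIS length; then backtrack through the dp parents:
10 → extends → [10]
11 → extends → [10, 11]
12 → extends → [10, 11, 12]
10 → already a tail → [10, 11, 12]
14 → extends → [10, 11, 12, 14]
13 → replaces 14 → [10, 11, 12, 13]
18 → extends → [10, 11, 12, 13, 18]
22 → extends → [10, 11, 12, 13, 18, 22]
26 → extends → [10, 11, 12, 13, 18, 22, 26]
30 → extends → [10, 11, 12, 13, 18, 22, 26, 30]
Length 8; one witness is 10, 11, 12, 14, 18, 22, 26, 30.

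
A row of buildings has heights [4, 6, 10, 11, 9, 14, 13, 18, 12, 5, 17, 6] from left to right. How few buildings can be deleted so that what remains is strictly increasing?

6

Fewest deletions = n − (longest strictly increasing subsequence).
i:      1  2  3  4  5  6  7  8  9 10 11 12
a[i]:   4  6 10 11  9 14 13 18 12  5 17  6
dp:     1  2  3  4  3  5  5  6  5  2  6  3
max dp = 6, so deletions = 12 − 6 = 6.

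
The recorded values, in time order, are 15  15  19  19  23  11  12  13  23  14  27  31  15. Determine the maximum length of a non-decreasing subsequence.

Track the smallest tail for each achievable length (allowing ties):
15 → extends → [15]
15 → extends → [15, 15]
19 → extends → [15, 15, 19]
19 → extends → [15, 15, 19, 19]
23 → extends → [15, 15, 19, 19, 23]
11 → replaces 15 → [11, 15, 19, 19, 23]
12 → replaces 15 → [11, 12, 19, 19, 23]
13 → replaces 19 → [11, 12, 13, 19, 23]
23 → extends → [11, 12, 13, 19, 23, 23]
14 → replaces 19 → [11, 12, 13, 14, 23, 23]
27 → extends → [11, 12, 13, 14, 23, 23, 27]
31 → extends → [11, 12, 13, 14, 23, 23, 27, 31]
15 → replaces 23 → [11, 12, 13, 14, 15, 23, 27, 31]
Eight tails, so the longest non-decreasing subsequence has length 8 (e.g. 15, 15, 19, 19, 23, 23, 27, 31).

8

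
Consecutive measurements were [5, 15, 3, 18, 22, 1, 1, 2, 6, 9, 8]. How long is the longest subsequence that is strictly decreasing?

Negate each value so 'decreasing' becomes 'increasing', then run patience tails on the negated sequence:
-5 → extends → [-5]
-15 → replaces -5 → [-15]
-3 → extends → [-15, -3]
-18 → replaces -15 → [-18, -3]
-22 → replaces -18 → [-22, -3]
-1 → extends → [-22, -3, -1]
-1 → already a tail → [-22, -3, -1]
-2 → replaces -1 → [-22, -3, -2]
-6 → replaces -3 → [-22, -6, -2]
-9 → replaces -6 → [-22, -9, -2]
-8 → replaces -2 → [-22, -9, -8]
Three tails, so the longest strictly decreasing subsequence of the original has length 3.

3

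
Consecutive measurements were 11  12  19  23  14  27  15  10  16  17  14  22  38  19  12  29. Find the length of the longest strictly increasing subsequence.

Track the smallest tail for each achievable length (strict):
11 → extends → [11]
12 → extends → [11, 12]
19 → extends → [11, 12, 19]
23 → extends → [11, 12, 19, 23]
14 → replaces 19 → [11, 12, 14, 23]
27 → extends → [11, 12, 14, 23, 27]
15 → replaces 23 → [11, 12, 14, 15, 27]
10 → replaces 11 → [10, 12, 14, 15, 27]
16 → replaces 27 → [10, 12, 14, 15, 16]
17 → extends → [10, 12, 14, 15, 16, 17]
14 → already a tail → [10, 12, 14, 15, 16, 17]
22 → extends → [10, 12, 14, 15, 16, 17, 22]
38 → extends → [10, 12, 14, 15, 16, 17, 22, 38]
19 → replaces 22 → [10, 12, 14, 15, 16, 17, 19, 38]
12 → already a tail → [10, 12, 14, 15, 16, 17, 19, 38]
29 → replaces 38 → [10, 12, 14, 15, 16, 17, 19, 29]
Eight tails, so the longest strictly increasing subsequence has length 8 (e.g. 11, 12, 14, 15, 16, 17, 22, 38).

8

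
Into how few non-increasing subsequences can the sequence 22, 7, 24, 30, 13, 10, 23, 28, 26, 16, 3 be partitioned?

4

Place each on the leftmost legal pile:
22 → new pile 1 (tops now [22])
7 → pile 1 (tops now [7])
24 → new pile 2 (tops now [7, 24])
30 → new pile 3 (tops now [7, 24, 30])
13 → pile 2 (tops now [7, 13, 30])
10 → pile 2 (tops now [7, 10, 30])
23 → pile 3 (tops now [7, 10, 23])
28 → new pile 4 (tops now [7, 10, 23, 28])
26 → pile 4 (tops now [7, 10, 23, 26])
16 → pile 3 (tops now [7, 10, 16, 26])
3 → pile 1 (tops now [3, 10, 16, 26])
Four piles.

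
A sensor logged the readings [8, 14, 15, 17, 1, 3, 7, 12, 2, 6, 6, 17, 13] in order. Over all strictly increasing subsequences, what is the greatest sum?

Let S[i] be the best sum of a strictly increasing subsequence ending at i:
i:      1  2  3  4  5  6  7  8  9 10 11 12 13
a[i]:   8 14 15 17  1  3  7 12  2  6  6 17 13
S:      8 22 37 54  1  4 11 23  3 10 10 54 36
Maximum is 54 (e.g. 8 + 14 + 15 + 17).

54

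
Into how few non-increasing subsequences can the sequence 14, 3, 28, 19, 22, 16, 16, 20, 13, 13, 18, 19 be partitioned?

The minimum number of non-increasing subsequences covering a sequence equals the length of its longest strictly increasing subsequence.
LIS length is 4 (e.g. 14, 16, 18, 19), so 4 piles are needed.

4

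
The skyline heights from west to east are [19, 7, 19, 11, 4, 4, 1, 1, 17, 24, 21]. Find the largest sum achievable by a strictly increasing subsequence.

59

Let S[i] be the best sum of a strictly increasing subsequence ending at i:
i:      1  2  3  4  5  6  7  8  9 10 11
a[i]:  19  7 19 11  4  4  1  1 17 24 21
S:     19  7 26 18  4  4  1  1 35 59 56
Maximum is 59 (e.g. 7 + 11 + 17 + 24).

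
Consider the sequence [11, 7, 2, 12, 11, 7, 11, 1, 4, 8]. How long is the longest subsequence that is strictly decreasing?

4

Negate each value so 'decreasing' becomes 'increasing', then run patience tails on the negated sequence:
-11 → extends → [-11]
-7 → extends → [-11, -7]
-2 → extends → [-11, -7, -2]
-12 → replaces -11 → [-12, -7, -2]
-11 → replaces -7 → [-12, -11, -2]
-7 → replaces -2 → [-12, -11, -7]
-11 → already a tail → [-12, -11, -7]
-1 → extends → [-12, -11, -7, -1]
-4 → replaces -1 → [-12, -11, -7, -4]
-8 → replaces -7 → [-12, -11, -8, -4]
Four tails, so the longest strictly decreasing subsequence of the original has length 4.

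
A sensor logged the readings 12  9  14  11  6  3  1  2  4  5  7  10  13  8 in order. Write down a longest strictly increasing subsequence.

Patience tails give the LIS length; then backtrack through the dp parents:
12 → extends → [12]
9 → replaces 12 → [9]
14 → extends → [9, 14]
11 → replaces 14 → [9, 11]
6 → replaces 9 → [6, 11]
3 → replaces 6 → [3, 11]
1 → replaces 3 → [1, 11]
2 → replaces 11 → [1, 2]
4 → extends → [1, 2, 4]
5 → extends → [1, 2, 4, 5]
7 → extends → [1, 2, 4, 5, 7]
10 → extends → [1, 2, 4, 5, 7, 10]
13 → extends → [1, 2, 4, 5, 7, 10, 13]
8 → replaces 10 → [1, 2, 4, 5, 7, 8, 13]
Length 7; one witness is 1, 2, 4, 5, 7, 10, 13.

1, 2, 4, 5, 7, 10, 13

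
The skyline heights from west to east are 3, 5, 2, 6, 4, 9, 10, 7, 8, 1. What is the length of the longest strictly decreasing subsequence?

3

Let dp[i] be the longest strictly decreasing subsequence ending at i:
i:      1  2  3  4  5  6  7  8  9 10
a[i]:   3  5  2  6  4  9 10  7  8  1
dp:     1  1  2  1  2  1  1  2  2  3
Maximum is 3.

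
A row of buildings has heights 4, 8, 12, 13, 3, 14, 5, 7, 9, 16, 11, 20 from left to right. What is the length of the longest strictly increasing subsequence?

7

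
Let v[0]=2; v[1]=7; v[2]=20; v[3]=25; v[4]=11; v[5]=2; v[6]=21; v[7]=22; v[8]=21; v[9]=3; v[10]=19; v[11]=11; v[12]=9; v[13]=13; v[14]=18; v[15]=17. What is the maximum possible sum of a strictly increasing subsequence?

Let S[i] be the best sum of a strictly increasing subsequence ending at i:
i:      0  1  2  3  4  5  6  7  8  9 10 11 12 13 14 15
v[i]:   2  7 20 25 11  2 21 22 21  3 19 11  9 13 18 17
S:      2  9 29 54 20  2 50 72 50  5 39 20 18 33 51 50
Maximum is 72 (e.g. 2 + 7 + 20 + 21 + 22).

72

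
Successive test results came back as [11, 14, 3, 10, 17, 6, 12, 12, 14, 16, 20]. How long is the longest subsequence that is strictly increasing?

Track the smallest tail for each achievable length (strict):
11 → extends → [11]
14 → extends → [11, 14]
3 → replaces 11 → [3, 14]
10 → replaces 14 → [3, 10]
17 → extends → [3, 10, 17]
6 → replaces 10 → [3, 6, 17]
12 → replaces 17 → [3, 6, 12]
12 → already a tail → [3, 6, 12]
14 → extends → [3, 6, 12, 14]
16 → extends → [3, 6, 12, 14, 16]
20 → extends → [3, 6, 12, 14, 16, 20]
Six tails, so the longest strictly increasing subsequence has length 6 (e.g. 3, 10, 12, 14, 16, 20).

6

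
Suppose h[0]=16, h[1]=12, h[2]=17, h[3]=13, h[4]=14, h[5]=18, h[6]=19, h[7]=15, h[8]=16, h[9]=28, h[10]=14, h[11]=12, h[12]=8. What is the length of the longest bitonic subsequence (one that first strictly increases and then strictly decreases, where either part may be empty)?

9

inc[i] = longest strictly increasing subsequence ending at i; dec[i] = longest strictly decreasing subsequence starting at i:
i:      0  1  2  3  4  5  6  7  8  9 10 11 12
h[i]:  16 12 17 13 14 18 19 15 16 28 14 12  8
inc:    1  1  2  2  3  4  5  4  5  6  3  1  1
dec:    5  2  5  3  3  5  5  4  4  4  3  2  1
Best peak at i=6 (value 19): inc=5, dec=5, length 5+5−1 = 9.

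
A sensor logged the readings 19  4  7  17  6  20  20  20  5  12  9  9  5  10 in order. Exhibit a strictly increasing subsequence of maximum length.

Patience tails give the LIS length; then backtrack through the dp parents:
19 → extends → [19]
4 → replaces 19 → [4]
7 → extends → [4, 7]
17 → extends → [4, 7, 17]
6 → replaces 7 → [4, 6, 17]
20 → extends → [4, 6, 17, 20]
20 → already a tail → [4, 6, 17, 20]
20 → already a tail → [4, 6, 17, 20]
5 → replaces 6 → [4, 5, 17, 20]
12 → replaces 17 → [4, 5, 12, 20]
9 → replaces 12 → [4, 5, 9, 20]
9 → already a tail → [4, 5, 9, 20]
5 → already a tail → [4, 5, 9, 20]
10 → replaces 20 → [4, 5, 9, 10]
Length 4; one witness is 4, 7, 17, 20.

4, 7, 17, 20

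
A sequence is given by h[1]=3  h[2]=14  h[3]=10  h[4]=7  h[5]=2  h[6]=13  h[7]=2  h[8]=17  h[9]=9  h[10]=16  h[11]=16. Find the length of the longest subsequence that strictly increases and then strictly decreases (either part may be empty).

inc[i] = longest strictly increasing subsequence ending at i; dec[i] = longest strictly decreasing subsequence starting at i:
i:      1  2  3  4  5  6  7  8  9 10 11
h[i]:   3 14 10  7  2 13  2 17  9 16 16
inc:    1  2  2  2  1  3  1  4  3  4  4
dec:    2  4  3  2  1  2  1  2  1  1  1
Best peak at i=2 (value 14): inc=2, dec=4, length 2+4−1 = 5.

5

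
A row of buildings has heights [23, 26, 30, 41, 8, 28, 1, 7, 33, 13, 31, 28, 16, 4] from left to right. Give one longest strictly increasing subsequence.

Patience tails give the LIS length; then backtrack through the dp parents:
23 → extends → [23]
26 → extends → [23, 26]
30 → extends → [23, 26, 30]
41 → extends → [23, 26, 30, 41]
8 → replaces 23 → [8, 26, 30, 41]
28 → replaces 30 → [8, 26, 28, 41]
1 → replaces 8 → [1, 26, 28, 41]
7 → replaces 26 → [1, 7, 28, 41]
33 → replaces 41 → [1, 7, 28, 33]
13 → replaces 28 → [1, 7, 13, 33]
31 → replaces 33 → [1, 7, 13, 31]
28 → replaces 31 → [1, 7, 13, 28]
16 → replaces 28 → [1, 7, 13, 16]
4 → replaces 7 → [1, 4, 13, 16]
Length 4; one witness is 23, 26, 30, 41.

23, 26, 30, 41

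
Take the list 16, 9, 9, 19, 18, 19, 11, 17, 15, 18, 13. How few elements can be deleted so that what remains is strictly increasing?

7

Fewest deletions = n − (longest strictly increasing subsequence).
i:      1  2  3  4  5  6  7  8  9 10 11
a[i]:  16  9  9 19 18 19 11 17 15 18 13
dp:     1  1  1  2  2  3  2  3  3  4  3
max dp = 4, so deletions = 11 − 4 = 7.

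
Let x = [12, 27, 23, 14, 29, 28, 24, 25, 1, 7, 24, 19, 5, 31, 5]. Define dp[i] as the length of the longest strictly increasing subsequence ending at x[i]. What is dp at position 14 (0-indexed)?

2

dp[i] = 1 + max{dp[j] : j<i, x[j]<x[i]} (or 1 if no such j):
i:      0  1  2  3  4  5  6  7  8  9 10 11 12 13 14
x[i]:  12 27 23 14 29 28 24 25  1  7 24 19  5 31  5
dp:     1  2  2  2  3  3  3  4  1  2  3  3  2  5  2
At index 14 the value is 2.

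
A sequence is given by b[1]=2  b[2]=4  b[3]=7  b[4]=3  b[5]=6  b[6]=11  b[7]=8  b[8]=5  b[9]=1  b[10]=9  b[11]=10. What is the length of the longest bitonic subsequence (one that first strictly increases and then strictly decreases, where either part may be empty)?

7

inc[i] = longest strictly increasing subsequence ending at i; dec[i] = longest strictly decreasing subsequence starting at i:
i:      1  2  3  4  5  6  7  8  9 10 11
b[i]:   2  4  7  3  6 11  8  5  1  9 10
inc:    1  2  3  2  3  4  4  3  1  5  6
dec:    2  3  4  2  3  4  3  2  1  1  1
Best peak at i=6 (value 11): inc=4, dec=4, length 4+4−1 = 7.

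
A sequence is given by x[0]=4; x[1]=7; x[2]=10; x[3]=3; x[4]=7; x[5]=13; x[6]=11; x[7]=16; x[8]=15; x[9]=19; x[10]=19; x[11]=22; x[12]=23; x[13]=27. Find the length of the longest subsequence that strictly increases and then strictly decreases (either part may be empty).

inc[i] = longest strictly increasing subsequence ending at i; dec[i] = longest strictly decreasing subsequence starting at i:
i:      0  1  2  3  4  5  6  7  8  9 10 11 12 13
x[i]:   4  7 10  3  7 13 11 16 15 19 19 22 23 27
inc:    1  2  3  1  2  4  4  5  5  6  6  7  8  9
dec:    2  2  2  1  1  2  1  2  1  1  1  1  1  1
Best peak at i=13 (value 27): inc=9, dec=1, length 9+1−1 = 9.

9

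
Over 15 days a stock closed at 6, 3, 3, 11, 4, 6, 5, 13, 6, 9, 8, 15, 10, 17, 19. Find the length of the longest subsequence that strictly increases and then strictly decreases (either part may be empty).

8

inc[i] = longest strictly increasing subsequence ending at i; dec[i] = longest strictly decreasing subsequence starting at i:
i:      1  2  3  4  5  6  7  8  9 10 11 12 13 14 15
a[i]:   6  3  3 11  4  6  5 13  6  9  8 15 10 17 19
inc:    1  1  1  2  2  3  3  4  4  5  5  6  6  7  8
dec:    2  1  1  3  1  2  1  3  1  2  1  2  1  1  1
Best peak at i=15 (value 19): inc=8, dec=1, length 8+1−1 = 8.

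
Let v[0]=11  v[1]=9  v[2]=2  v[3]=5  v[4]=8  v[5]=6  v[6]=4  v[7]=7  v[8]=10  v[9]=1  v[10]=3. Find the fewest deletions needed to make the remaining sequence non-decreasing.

Fewest deletions = n − (longest non-decreasing subsequence).
Patience tails:
11 → extends → [11]
9 → replaces 11 → [9]
2 → replaces 9 → [2]
5 → extends → [2, 5]
8 → extends → [2, 5, 8]
6 → replaces 8 → [2, 5, 6]
4 → replaces 5 → [2, 4, 6]
7 → extends → [2, 4, 6, 7]
10 → extends → [2, 4, 6, 7, 10]
1 → replaces 2 → [1, 4, 6, 7, 10]
3 → replaces 4 → [1, 3, 6, 7, 10]
Longest non-decreasing subsequence has length 5, so deletions = 11 − 5 = 6.

6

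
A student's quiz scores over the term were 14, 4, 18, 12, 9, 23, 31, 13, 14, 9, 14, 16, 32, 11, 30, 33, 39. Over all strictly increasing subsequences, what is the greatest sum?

Let S[i] be the best sum of a strictly increasing subsequence ending at i:
i:       1   2   3   4   5   6   7   8   9  10  11  12  13  14  15  16  17
a[i]:   14   4  18  12   9  23  31  13  14   9  14  16  32  11  30  33  39
S:      14   4  32  16  13  55  86  29  43  13  43  59 118  24  89 151 190
Maximum is 190 (e.g. 14 + 18 + 23 + 31 + 32 + 33 + 39).

190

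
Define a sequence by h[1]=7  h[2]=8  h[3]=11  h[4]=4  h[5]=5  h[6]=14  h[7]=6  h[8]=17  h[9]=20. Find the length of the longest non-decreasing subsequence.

6

Track the smallest tail for each achievable length (allowing ties):
7 → extends → [7]
8 → extends → [7, 8]
11 → extends → [7, 8, 11]
4 → replaces 7 → [4, 8, 11]
5 → replaces 8 → [4, 5, 11]
14 → extends → [4, 5, 11, 14]
6 → replaces 11 → [4, 5, 6, 14]
17 → extends → [4, 5, 6, 14, 17]
20 → extends → [4, 5, 6, 14, 17, 20]
Six tails, so the longest non-decreasing subsequence has length 6 (e.g. 7, 8, 11, 14, 17, 20).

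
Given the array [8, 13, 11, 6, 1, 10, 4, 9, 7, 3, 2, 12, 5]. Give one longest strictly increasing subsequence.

1, 4, 9, 12

Patience tails give the LIS length; then backtrack through the dp parents:
8 → extends → [8]
13 → extends → [8, 13]
11 → replaces 13 → [8, 11]
6 → replaces 8 → [6, 11]
1 → replaces 6 → [1, 11]
10 → replaces 11 → [1, 10]
4 → replaces 10 → [1, 4]
9 → extends → [1, 4, 9]
7 → replaces 9 → [1, 4, 7]
3 → replaces 4 → [1, 3, 7]
2 → replaces 3 → [1, 2, 7]
12 → extends → [1, 2, 7, 12]
5 → replaces 7 → [1, 2, 5, 12]
Length 4; one witness is 1, 4, 9, 12.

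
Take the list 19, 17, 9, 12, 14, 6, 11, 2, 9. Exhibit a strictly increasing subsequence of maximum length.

9, 12, 14

Patience tails give the LIS length; then backtrack through the dp parents:
19 → extends → [19]
17 → replaces 19 → [17]
9 → replaces 17 → [9]
12 → extends → [9, 12]
14 → extends → [9, 12, 14]
6 → replaces 9 → [6, 12, 14]
11 → replaces 12 → [6, 11, 14]
2 → replaces 6 → [2, 11, 14]
9 → replaces 11 → [2, 9, 14]
Length 3; one witness is 9, 12, 14.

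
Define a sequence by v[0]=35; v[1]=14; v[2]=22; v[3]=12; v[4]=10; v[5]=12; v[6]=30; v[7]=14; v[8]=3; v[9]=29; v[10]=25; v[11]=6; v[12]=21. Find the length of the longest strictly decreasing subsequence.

5

Let dp[i] be the longest strictly decreasing subsequence ending at i:
i:      0  1  2  3  4  5  6  7  8  9 10 11 12
v[i]:  35 14 22 12 10 12 30 14  3 29 25  6 21
dp:     1  2  2  3  4  3  2  3  5  3  4  5  5
Maximum is 5.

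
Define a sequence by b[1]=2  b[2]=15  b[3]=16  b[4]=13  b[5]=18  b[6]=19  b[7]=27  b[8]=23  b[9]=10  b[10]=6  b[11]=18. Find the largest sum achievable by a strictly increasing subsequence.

Let S[i] be the best sum of a strictly increasing subsequence ending at i:
i:      1  2  3  4  5  6  7  8  9 10 11
b[i]:   2 15 16 13 18 19 27 23 10  6 18
S:      2 17 33 15 51 70 97 93 12  8 51
Maximum is 97 (e.g. 2 + 15 + 16 + 18 + 19 + 27).

97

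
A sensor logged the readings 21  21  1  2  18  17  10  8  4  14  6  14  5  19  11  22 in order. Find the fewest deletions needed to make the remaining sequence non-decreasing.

9

Fewest deletions = n − (longest non-decreasing subsequence).
i:      1  2  3  4  5  6  7  8  9 10 11 12 13 14 15 16
a[i]:  21 21  1  2 18 17 10  8  4 14  6 14  5 19 11 22
dp:     1  2  1  2  3  3  3  3  3  4  4  5  4  6  5  7
max dp = 7, so deletions = 16 − 7 = 9.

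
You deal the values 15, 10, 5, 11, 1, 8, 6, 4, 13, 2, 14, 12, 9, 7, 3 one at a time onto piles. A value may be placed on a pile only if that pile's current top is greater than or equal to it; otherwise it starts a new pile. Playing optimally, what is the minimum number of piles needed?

4

Place each on the leftmost legal pile:
15 → new pile 1 (tops now [15])
10 → pile 1 (tops now [10])
5 → pile 1 (tops now [5])
11 → new pile 2 (tops now [5, 11])
1 → pile 1 (tops now [1, 11])
8 → pile 2 (tops now [1, 8])
6 → pile 2 (tops now [1, 6])
4 → pile 2 (tops now [1, 4])
13 → new pile 3 (tops now [1, 4, 13])
2 → pile 2 (tops now [1, 2, 13])
14 → new pile 4 (tops now [1, 2, 13, 14])
12 → pile 3 (tops now [1, 2, 12, 14])
9 → pile 3 (tops now [1, 2, 9, 14])
7 → pile 3 (tops now [1, 2, 7, 14])
3 → pile 3 (tops now [1, 2, 3, 14])
Four piles.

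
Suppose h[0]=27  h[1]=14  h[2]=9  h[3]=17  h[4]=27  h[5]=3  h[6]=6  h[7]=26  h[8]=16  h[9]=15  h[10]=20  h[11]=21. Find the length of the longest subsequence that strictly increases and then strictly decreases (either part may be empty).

6

inc[i] = longest strictly increasing subsequence ending at i; dec[i] = longest strictly decreasing subsequence starting at i:
i:      0  1  2  3  4  5  6  7  8  9 10 11
h[i]:  27 14  9 17 27  3  6 26 16 15 20 21
inc:    1  1  1  2  3  1  2  3  3  3  4  5
dec:    4  3  2  3  4  1  1  3  2  1  1  1
Best peak at i=4 (value 27): inc=3, dec=4, length 3+4−1 = 6.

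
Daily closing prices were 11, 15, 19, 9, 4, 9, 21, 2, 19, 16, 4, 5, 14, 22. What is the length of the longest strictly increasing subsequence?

5

Let dp[i] be the length of the longest such subsequence ending at index i:
i:      1  2  3  4  5  6  7  8  9 10 11 12 13 14
a[i]:  11 15 19  9  4  9 21  2 19 16  4  5 14 22
dp:     1  2  3  1  1  2  4  1  3  3  2  3  4  5
Maximum dp value is 5.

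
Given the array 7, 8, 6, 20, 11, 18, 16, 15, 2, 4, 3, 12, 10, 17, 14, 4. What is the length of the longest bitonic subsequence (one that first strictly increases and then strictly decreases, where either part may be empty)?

inc[i] = longest strictly increasing subsequence ending at i; dec[i] = longest strictly decreasing subsequence starting at i:
i:      1  2  3  4  5  6  7  8  9 10 11 12 13 14 15 16
a[i]:   7  8  6 20 11 18 16 15  2  4  3 12 10 17 14  4
inc:    1  2  1  3  3  4  4  4  1  2  2  4  3  5  5  3
dec:    4  4  3  7  3  6  5  4  1  2  1  3  2  3  2  1
Best peak at i=4 (value 20): inc=3, dec=7, length 3+7−1 = 9.

9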